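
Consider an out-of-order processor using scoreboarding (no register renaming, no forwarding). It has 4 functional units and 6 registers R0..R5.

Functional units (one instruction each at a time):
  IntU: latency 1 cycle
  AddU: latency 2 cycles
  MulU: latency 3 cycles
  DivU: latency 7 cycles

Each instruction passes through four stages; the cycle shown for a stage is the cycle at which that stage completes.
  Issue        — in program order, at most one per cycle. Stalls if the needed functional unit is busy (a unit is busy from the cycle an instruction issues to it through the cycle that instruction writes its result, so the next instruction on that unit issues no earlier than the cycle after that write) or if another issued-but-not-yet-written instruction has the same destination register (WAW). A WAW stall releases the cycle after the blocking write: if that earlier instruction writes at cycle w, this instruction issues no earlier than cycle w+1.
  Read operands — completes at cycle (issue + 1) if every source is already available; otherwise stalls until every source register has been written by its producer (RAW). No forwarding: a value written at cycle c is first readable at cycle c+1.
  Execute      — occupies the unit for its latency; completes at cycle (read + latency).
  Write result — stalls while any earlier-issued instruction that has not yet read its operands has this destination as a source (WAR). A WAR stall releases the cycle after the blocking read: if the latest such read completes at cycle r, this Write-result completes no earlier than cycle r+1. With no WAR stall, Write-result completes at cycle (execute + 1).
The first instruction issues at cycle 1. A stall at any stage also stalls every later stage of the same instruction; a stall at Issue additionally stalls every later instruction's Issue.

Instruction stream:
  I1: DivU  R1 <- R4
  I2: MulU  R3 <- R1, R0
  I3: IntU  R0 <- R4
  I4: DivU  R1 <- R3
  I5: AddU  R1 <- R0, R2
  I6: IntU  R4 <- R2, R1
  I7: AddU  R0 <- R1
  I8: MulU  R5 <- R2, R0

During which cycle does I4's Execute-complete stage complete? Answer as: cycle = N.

[1] issue I1 (DivU)
[2] I1 read-ops; issue I2 (MulU)
[3] issue I3 (IntU)
[4] I3 read-ops
[5] I3 finished on IntU
[9] I1 finished on DivU
[10] I1→R1
[11] I2 read-ops; issue I4 (DivU)
[12] I3→R0
[14] I2 finished on MulU
[15] I2→R3
[16] I4 read-ops
[23] I4 finished on DivU
[24] I4→R1
[25] issue I5 (AddU)
[26] I5 read-ops; issue I6 (IntU)
[28] I5 finished on AddU
[29] I5→R1
[30] I6 read-ops; issue I7 (AddU)
[31] I6 finished on IntU; I7 read-ops; issue I8 (MulU)
[32] I6→R4
[33] I7 finished on AddU
[34] I7→R0
[35] I8 read-ops
[38] I8 finished on MulU
[39] I8→R5

cycle = 23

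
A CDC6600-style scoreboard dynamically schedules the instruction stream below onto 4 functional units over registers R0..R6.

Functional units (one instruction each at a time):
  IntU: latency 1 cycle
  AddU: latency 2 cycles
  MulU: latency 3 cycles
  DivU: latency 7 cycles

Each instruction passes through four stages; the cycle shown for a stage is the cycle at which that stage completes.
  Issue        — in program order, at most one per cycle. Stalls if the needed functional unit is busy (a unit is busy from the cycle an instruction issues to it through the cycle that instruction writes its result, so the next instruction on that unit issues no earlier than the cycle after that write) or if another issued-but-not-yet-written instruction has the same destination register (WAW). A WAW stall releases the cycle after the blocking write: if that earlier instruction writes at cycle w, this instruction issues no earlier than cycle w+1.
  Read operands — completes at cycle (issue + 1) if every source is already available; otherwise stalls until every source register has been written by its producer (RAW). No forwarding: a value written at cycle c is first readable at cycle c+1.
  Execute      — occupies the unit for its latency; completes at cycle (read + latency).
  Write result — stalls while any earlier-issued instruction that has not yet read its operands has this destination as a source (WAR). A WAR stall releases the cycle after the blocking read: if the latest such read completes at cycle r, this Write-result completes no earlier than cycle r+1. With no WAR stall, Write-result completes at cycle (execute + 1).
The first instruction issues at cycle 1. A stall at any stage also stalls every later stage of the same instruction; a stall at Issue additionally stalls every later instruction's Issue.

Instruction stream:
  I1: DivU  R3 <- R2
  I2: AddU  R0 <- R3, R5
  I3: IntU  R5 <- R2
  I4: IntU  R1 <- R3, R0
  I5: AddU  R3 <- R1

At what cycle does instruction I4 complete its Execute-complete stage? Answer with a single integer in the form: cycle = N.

cycle = 16

[I1] 1/2/9/10
[I2] 2/11/13/14  (RAW R3: wait I1 write@10)
[I3] 3/4/5/12  (WAR R5: wait I2 read@11)
[I4] 13/15/16/17  (struct: IntU busy until I3 writes@12; RAW R0: wait I2 write@14)
[I5] 15/18/20/21  (struct: AddU busy until I2 writes@14; RAW R1: wait I4 write@17)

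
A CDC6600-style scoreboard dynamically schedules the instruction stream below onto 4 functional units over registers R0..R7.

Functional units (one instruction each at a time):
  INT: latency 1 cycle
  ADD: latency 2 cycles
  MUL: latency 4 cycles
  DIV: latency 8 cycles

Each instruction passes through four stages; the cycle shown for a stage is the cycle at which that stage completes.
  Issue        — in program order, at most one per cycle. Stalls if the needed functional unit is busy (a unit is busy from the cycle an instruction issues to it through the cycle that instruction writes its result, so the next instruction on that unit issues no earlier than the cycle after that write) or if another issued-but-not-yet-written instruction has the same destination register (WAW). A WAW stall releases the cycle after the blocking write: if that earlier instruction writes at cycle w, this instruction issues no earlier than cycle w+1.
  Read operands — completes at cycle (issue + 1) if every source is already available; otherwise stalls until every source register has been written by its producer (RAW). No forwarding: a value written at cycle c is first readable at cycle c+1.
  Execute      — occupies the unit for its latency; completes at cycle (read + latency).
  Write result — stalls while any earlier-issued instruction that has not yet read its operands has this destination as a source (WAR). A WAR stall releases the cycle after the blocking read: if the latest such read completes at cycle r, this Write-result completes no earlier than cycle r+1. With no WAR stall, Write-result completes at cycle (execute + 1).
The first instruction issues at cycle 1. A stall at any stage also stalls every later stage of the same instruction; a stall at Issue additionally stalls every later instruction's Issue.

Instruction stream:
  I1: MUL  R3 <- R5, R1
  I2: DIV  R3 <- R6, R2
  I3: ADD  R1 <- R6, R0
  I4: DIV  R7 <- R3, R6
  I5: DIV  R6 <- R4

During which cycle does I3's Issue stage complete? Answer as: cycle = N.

c1: I1 issues→MUL
c2: I1 reads
c6: I1 exec-done
c7: I1 writes R3
c8: I2 issues→DIV
c9: I2 reads · I3 issues→ADD
c10: I3 reads
c12: I3 exec-done
c13: I3 writes R1
c17: I2 exec-done
c18: I2 writes R3
c19: I4 issues→DIV
c20: I4 reads
c28: I4 exec-done
c29: I4 writes R7
c30: I5 issues→DIV
c31: I5 reads
c39: I5 exec-done
c40: I5 writes R6

cycle = 9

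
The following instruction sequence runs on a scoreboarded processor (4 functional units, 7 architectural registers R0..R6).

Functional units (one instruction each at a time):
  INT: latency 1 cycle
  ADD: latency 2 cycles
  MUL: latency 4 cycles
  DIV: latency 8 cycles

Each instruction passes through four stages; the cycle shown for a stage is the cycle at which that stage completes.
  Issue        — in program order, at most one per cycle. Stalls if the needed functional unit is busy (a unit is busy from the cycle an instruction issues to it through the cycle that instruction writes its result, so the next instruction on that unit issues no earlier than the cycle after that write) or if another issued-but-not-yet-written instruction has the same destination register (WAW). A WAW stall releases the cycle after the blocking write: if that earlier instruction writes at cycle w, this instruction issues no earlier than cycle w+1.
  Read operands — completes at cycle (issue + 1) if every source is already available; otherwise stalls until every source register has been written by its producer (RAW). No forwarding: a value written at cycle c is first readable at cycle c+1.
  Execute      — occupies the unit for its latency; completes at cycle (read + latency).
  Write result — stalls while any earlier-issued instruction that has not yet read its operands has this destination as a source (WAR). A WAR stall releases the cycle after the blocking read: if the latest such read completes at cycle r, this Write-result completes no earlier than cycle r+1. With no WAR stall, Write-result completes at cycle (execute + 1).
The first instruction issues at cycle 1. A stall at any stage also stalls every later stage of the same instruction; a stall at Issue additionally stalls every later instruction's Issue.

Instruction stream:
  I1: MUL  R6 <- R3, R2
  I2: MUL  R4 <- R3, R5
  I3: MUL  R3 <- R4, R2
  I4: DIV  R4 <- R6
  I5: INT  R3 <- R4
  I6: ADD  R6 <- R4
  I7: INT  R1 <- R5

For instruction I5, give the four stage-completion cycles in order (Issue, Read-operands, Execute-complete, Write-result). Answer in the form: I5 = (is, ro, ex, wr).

I1 -> (1, 2, 6, 7)
I2 -> (8, 9, 13, 14)  // struct: MUL busy until I1 writes@7
I3 -> (15, 16, 20, 21)  // struct: MUL busy until I2 writes@14
I4 -> (16, 17, 25, 26)
I5 -> (22, 27, 28, 29)  // WAW R3: wait I3 write@21, RAW R4: wait I4 write@26
I6 -> (23, 27, 29, 30)  // RAW R4: wait I4 write@26
I7 -> (30, 31, 32, 33)  // struct: INT busy until I5 writes@29

I5 = (22, 27, 28, 29)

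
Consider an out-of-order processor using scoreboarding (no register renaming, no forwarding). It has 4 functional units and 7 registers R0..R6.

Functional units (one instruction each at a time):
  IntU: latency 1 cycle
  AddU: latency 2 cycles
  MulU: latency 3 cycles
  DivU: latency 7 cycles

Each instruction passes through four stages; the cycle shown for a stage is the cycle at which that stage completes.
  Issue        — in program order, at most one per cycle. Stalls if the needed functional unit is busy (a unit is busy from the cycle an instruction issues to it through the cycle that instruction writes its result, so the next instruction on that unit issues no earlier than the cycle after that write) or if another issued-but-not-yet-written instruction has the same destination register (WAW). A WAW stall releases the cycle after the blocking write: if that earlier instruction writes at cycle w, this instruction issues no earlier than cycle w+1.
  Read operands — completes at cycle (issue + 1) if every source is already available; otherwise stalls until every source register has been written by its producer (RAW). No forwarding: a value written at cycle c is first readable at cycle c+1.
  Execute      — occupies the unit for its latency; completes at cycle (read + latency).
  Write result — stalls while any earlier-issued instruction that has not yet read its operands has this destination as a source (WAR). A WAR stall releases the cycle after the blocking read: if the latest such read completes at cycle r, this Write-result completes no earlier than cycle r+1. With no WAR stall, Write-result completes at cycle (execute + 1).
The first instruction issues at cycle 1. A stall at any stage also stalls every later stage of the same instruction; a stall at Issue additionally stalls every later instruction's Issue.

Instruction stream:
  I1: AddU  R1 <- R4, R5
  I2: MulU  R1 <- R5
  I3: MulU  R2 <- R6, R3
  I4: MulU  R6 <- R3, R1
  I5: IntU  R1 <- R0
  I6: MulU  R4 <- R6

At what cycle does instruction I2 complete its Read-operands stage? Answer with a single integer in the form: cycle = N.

cycle = 7

[1] I1 issues→AddU
[2] I1 reads
[4] I1 exec-done
[5] I1 writes R1
[6] I2 issues→MulU
[7] I2 reads
[10] I2 exec-done
[11] I2 writes R1
[12] I3 issues→MulU
[13] I3 reads
[16] I3 exec-done
[17] I3 writes R2
[18] I4 issues→MulU
[19] I4 reads; I5 issues→IntU
[20] I5 reads
[21] I5 exec-done
[22] I4 exec-done; I5 writes R1
[23] I4 writes R6
[24] I6 issues→MulU
[25] I6 reads
[28] I6 exec-done
[29] I6 writes R4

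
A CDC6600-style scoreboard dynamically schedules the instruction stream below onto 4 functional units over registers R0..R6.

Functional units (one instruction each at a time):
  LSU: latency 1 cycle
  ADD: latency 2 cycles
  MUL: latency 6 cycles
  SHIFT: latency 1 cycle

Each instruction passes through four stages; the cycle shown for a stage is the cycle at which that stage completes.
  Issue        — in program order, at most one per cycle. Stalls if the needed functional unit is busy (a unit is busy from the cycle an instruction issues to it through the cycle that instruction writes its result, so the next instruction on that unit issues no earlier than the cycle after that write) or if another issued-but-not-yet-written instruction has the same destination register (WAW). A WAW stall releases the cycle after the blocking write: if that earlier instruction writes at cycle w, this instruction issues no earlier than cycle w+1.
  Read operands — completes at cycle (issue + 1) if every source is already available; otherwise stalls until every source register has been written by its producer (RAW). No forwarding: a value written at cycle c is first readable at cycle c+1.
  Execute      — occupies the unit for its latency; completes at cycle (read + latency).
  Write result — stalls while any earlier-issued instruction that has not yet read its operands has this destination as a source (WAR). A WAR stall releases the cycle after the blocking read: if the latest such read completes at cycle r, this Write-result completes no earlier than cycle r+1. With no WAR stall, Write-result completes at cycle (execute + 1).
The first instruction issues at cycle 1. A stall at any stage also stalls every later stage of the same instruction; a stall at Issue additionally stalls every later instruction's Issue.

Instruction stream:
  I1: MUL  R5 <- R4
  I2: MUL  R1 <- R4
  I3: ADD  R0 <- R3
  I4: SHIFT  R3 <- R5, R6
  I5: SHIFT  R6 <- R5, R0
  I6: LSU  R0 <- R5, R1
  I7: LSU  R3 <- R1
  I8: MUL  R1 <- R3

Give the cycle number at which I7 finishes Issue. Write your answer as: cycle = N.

cycle = 22

t=1  issue I1 (MUL)
t=2  I1 read-ops
t=8  I1 finished on MUL
t=9  I1→R5
t=10  issue I2 (MUL)
t=11  I2 read-ops, issue I3 (ADD)
t=12  I3 read-ops, issue I4 (SHIFT)
t=13  I4 read-ops
t=14  I3 finished on ADD, I4 finished on SHIFT
t=15  I3→R0, I4→R3
t=16  issue I5 (SHIFT)
t=17  I2 finished on MUL, I5 read-ops, issue I6 (LSU)
t=18  I2→R1, I5 finished on SHIFT
t=19  I5→R6, I6 read-ops
t=20  I6 finished on LSU
t=21  I6→R0
t=22  issue I7 (LSU)
t=23  I7 read-ops, issue I8 (MUL)
t=24  I7 finished on LSU
t=25  I7→R3
t=26  I8 read-ops
t=32  I8 finished on MUL
t=33  I8→R1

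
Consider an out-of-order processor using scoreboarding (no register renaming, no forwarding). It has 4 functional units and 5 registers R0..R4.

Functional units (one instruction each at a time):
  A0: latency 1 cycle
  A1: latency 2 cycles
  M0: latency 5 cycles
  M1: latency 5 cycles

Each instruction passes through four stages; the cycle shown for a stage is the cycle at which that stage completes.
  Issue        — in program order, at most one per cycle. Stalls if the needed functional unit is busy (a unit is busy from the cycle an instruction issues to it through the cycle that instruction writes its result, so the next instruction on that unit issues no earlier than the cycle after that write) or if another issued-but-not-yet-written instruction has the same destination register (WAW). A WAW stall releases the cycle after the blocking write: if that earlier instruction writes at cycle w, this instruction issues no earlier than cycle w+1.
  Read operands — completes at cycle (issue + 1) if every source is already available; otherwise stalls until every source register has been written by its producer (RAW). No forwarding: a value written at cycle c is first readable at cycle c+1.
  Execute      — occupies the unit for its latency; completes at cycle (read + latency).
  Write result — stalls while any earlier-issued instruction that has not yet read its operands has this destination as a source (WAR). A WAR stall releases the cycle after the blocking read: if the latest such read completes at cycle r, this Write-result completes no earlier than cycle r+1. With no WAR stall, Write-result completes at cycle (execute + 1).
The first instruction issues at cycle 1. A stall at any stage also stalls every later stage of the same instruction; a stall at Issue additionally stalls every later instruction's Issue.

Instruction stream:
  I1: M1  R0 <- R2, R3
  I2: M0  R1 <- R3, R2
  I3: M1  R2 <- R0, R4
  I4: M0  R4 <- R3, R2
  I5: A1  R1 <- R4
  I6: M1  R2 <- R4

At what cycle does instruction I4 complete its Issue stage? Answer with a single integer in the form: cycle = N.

I1 -> (1, 2, 7, 8)
I2 -> (2, 3, 8, 9)
I3 -> (9, 10, 15, 16)  // struct: M1 busy until I1 writes@8
I4 -> (10, 17, 22, 23)  // RAW R2: wait I3 write@16
I5 -> (11, 24, 26, 27)  // RAW R4: wait I4 write@23
I6 -> (17, 24, 29, 30)  // struct: M1 busy until I3 writes@16, RAW R4: wait I4 write@23

cycle = 10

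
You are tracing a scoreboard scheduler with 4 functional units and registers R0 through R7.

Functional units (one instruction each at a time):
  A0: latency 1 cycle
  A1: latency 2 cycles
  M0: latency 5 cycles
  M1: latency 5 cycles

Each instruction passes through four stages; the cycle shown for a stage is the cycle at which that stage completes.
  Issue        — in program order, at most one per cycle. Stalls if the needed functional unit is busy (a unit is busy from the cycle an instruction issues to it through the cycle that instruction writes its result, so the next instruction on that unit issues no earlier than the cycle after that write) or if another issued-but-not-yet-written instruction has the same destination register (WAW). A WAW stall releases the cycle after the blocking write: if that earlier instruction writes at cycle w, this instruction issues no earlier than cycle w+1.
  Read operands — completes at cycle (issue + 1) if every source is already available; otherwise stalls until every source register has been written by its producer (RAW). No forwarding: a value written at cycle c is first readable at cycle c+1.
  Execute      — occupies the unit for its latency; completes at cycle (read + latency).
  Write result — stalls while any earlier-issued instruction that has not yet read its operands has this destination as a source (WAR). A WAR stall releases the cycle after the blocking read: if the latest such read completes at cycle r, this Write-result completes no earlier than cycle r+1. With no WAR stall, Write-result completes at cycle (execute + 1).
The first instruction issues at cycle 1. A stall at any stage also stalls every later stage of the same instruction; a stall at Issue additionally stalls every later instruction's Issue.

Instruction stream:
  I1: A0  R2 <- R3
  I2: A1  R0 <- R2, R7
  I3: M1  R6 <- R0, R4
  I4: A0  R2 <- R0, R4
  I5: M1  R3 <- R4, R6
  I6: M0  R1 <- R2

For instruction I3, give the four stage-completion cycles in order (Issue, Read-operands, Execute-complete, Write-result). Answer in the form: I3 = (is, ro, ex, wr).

I1 -> (1, 2, 3, 4)
I2 -> (2, 5, 7, 8)  // RAW R2: wait I1 write@4
I3 -> (3, 9, 14, 15)  // RAW R0: wait I2 write@8
I4 -> (5, 9, 10, 11)  // struct: A0 busy until I1 writes@4, RAW R0: wait I2 write@8
I5 -> (16, 17, 22, 23)  // struct: M1 busy until I3 writes@15
I6 -> (17, 18, 23, 24)

I3 = (3, 9, 14, 15)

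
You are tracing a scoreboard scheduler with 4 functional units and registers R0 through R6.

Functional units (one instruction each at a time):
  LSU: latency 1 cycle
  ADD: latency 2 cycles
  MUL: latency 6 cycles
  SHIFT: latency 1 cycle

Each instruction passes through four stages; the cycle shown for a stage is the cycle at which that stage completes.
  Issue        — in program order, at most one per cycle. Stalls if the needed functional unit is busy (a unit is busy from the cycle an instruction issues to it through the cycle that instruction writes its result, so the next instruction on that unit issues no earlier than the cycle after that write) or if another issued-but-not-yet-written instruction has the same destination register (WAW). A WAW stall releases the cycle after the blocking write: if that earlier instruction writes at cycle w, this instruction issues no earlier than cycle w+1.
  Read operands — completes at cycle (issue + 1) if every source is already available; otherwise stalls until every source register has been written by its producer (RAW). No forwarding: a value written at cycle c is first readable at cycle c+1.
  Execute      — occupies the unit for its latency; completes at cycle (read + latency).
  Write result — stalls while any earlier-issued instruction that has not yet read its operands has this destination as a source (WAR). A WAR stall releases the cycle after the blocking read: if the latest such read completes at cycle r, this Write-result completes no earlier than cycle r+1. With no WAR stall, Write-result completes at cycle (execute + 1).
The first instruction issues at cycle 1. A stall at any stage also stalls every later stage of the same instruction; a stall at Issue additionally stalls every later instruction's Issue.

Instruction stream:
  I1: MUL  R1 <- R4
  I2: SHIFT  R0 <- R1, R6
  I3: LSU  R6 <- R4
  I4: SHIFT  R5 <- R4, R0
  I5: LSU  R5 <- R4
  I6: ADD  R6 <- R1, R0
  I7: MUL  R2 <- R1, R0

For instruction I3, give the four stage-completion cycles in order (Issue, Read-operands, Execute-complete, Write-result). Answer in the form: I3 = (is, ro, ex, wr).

I3 = (3, 4, 5, 11)

cycle 1: I1→MUL
cycle 2: I1 RO, I2→SHIFT
cycle 3: I3→LSU
cycle 4: I3 RO
cycle 5: I3 EX
cycle 8: I1 EX
cycle 9: I1 WR R1
cycle 10: I2 RO
cycle 11: I2 EX, I3 WR R6
cycle 12: I2 WR R0
cycle 13: I4→SHIFT
cycle 14: I4 RO
cycle 15: I4 EX
cycle 16: I4 WR R5
cycle 17: I5→LSU
cycle 18: I5 RO, I6→ADD
cycle 19: I5 EX, I6 RO, I7→MUL
cycle 20: I5 WR R5, I7 RO
cycle 21: I6 EX
cycle 22: I6 WR R6
cycle 26: I7 EX
cycle 27: I7 WR R2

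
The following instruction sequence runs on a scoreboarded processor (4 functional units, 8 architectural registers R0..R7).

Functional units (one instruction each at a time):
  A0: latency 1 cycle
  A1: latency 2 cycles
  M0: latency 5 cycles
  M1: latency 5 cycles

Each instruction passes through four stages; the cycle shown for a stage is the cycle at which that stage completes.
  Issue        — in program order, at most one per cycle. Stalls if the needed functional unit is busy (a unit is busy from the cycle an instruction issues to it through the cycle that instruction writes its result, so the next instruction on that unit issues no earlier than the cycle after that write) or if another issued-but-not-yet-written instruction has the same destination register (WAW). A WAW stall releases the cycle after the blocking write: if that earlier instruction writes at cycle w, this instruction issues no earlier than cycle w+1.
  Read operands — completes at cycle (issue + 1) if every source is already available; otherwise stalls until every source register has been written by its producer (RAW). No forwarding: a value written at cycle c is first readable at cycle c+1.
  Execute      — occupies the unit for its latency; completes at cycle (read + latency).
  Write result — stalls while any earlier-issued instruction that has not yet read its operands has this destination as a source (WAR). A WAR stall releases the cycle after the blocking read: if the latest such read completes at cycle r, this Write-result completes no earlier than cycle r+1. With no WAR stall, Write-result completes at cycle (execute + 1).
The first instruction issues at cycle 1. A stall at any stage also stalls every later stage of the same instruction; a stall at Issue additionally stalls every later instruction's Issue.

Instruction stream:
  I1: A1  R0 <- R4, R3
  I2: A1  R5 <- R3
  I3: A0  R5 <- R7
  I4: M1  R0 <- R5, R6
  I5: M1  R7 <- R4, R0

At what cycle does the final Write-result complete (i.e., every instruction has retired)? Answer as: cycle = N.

I1 -> (1, 2, 4, 5)
I2 -> (6, 7, 9, 10)  // struct: A1 busy until I1 writes@5
I3 -> (11, 12, 13, 14)  // WAW R5: wait I2 write@10
I4 -> (12, 15, 20, 21)  // RAW R5: wait I3 write@14
I5 -> (22, 23, 28, 29)  // struct: M1 busy until I4 writes@21

cycle = 29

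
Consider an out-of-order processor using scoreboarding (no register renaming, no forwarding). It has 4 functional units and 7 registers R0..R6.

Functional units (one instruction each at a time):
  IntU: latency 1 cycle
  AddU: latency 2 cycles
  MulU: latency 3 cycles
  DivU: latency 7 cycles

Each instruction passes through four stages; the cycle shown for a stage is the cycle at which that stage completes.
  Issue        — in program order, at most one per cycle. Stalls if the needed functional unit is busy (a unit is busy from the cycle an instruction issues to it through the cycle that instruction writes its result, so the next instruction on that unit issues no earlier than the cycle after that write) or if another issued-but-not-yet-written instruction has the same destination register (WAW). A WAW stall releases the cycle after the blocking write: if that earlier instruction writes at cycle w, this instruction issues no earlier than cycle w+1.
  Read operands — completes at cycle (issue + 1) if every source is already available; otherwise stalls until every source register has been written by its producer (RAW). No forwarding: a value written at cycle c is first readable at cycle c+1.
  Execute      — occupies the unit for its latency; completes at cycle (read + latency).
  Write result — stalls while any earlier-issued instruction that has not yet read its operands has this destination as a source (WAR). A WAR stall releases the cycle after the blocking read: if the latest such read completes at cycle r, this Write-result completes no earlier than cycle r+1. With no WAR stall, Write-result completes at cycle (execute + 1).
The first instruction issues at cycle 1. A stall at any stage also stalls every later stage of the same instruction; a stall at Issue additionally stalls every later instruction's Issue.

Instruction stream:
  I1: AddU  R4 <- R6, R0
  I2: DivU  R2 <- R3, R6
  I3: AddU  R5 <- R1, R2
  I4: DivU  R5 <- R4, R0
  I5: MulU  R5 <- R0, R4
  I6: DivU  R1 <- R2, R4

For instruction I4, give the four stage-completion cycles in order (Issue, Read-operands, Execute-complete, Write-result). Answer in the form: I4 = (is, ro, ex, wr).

t=1  issue I1 (AddU)
t=2  I1 read-ops; issue I2 (DivU)
t=3  I2 read-ops
t=4  I1 finished on AddU
t=5  I1→R4
t=6  issue I3 (AddU)
t=10  I2 finished on DivU
t=11  I2→R2
t=12  I3 read-ops
t=14  I3 finished on AddU
t=15  I3→R5
t=16  issue I4 (DivU)
t=17  I4 read-ops
t=24  I4 finished on DivU
t=25  I4→R5
t=26  issue I5 (MulU)
t=27  I5 read-ops; issue I6 (DivU)
t=28  I6 read-ops
t=30  I5 finished on MulU
t=31  I5→R5
t=35  I6 finished on DivU
t=36  I6→R1

I4 = (16, 17, 24, 25)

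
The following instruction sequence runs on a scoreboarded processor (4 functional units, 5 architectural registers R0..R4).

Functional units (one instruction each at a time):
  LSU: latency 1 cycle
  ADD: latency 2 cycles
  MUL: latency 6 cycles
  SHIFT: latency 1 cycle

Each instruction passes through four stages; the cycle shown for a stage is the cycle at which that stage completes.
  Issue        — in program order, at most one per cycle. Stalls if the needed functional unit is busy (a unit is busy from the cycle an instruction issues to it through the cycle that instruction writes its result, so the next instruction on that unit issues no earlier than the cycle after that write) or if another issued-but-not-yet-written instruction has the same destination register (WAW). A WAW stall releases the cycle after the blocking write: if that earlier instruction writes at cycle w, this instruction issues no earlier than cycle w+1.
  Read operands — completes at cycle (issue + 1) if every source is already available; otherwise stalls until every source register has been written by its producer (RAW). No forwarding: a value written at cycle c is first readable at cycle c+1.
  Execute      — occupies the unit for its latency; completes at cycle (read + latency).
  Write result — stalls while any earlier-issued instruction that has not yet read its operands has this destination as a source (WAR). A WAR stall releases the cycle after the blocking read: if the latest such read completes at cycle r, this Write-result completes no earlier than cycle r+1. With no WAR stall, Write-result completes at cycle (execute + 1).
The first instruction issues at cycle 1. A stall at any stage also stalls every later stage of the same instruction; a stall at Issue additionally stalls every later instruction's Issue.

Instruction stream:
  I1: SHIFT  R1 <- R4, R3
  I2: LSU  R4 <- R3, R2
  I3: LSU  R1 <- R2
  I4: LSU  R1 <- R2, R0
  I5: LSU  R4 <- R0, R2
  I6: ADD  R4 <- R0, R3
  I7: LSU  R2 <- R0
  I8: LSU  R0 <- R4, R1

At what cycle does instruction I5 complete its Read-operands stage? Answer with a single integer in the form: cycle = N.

c1: I1 dispatched to SHIFT
c2: I1 operands ready | I2 dispatched to LSU
c3: I1 complete | I2 operands ready
c4: R1←I1 | I2 complete
c5: R4←I2
c6: I3 dispatched to LSU
c7: I3 operands ready
c8: I3 complete
c9: R1←I3
c10: I4 dispatched to LSU
c11: I4 operands ready
c12: I4 complete
c13: R1←I4
c14: I5 dispatched to LSU
c15: I5 operands ready
c16: I5 complete
c17: R4←I5
c18: I6 dispatched to ADD
c19: I6 operands ready | I7 dispatched to LSU
c20: I7 operands ready
c21: I6 complete | I7 complete
c22: R4←I6 | R2←I7
c23: I8 dispatched to LSU
c24: I8 operands ready
c25: I8 complete
c26: R0←I8

cycle = 15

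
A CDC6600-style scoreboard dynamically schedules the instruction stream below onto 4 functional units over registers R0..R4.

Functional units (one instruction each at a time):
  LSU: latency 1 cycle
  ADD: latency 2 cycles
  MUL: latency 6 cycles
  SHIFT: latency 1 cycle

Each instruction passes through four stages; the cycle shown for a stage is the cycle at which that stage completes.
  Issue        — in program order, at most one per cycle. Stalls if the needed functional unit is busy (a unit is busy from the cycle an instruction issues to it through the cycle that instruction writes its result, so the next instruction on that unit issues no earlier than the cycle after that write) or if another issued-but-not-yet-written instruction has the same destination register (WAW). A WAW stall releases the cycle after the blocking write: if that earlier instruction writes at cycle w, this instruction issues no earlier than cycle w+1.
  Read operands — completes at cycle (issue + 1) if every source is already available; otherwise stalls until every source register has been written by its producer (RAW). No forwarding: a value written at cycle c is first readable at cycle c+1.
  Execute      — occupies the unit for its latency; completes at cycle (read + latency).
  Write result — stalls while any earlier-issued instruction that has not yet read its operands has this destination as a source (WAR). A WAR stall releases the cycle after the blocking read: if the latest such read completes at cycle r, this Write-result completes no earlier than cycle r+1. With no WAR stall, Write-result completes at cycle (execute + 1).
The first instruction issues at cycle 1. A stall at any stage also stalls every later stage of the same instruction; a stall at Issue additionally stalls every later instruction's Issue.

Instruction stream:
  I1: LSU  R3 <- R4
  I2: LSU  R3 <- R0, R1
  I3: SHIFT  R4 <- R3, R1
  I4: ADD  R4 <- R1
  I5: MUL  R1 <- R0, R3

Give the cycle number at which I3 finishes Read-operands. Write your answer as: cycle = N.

cycle = 9

I1  is:1  ro:2  ex:3  wr:4
I2  is:5  ro:6  ex:7  wr:8  — struct: LSU busy until I1 writes@4
I3  is:6  ro:9  ex:10  wr:11  — RAW R3: wait I2 write@8
I4  is:12  ro:13  ex:15  wr:16  — WAW R4: wait I3 write@11
I5  is:13  ro:14  ex:20  wr:21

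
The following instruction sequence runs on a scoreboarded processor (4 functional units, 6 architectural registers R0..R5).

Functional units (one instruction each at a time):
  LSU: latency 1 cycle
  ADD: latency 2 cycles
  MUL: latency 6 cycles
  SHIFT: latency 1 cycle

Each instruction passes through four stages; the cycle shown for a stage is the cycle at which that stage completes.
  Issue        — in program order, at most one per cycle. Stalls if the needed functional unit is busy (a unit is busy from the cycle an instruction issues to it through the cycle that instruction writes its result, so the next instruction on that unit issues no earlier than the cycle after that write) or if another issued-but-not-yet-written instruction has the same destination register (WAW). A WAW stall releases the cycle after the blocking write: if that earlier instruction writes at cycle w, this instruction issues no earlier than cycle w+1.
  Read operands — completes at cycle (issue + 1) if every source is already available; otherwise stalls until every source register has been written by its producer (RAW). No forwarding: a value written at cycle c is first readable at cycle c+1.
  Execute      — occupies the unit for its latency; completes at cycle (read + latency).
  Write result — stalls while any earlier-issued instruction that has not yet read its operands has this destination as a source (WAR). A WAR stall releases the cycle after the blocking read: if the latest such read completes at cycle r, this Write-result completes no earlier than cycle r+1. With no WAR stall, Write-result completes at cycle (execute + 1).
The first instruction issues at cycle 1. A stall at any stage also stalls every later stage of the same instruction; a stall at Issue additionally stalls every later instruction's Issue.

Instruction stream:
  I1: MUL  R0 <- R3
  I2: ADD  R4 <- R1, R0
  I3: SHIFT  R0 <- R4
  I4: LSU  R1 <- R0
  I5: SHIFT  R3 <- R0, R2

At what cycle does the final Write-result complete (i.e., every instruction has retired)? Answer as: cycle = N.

I1 -> (1, 2, 8, 9)
I2 -> (2, 10, 12, 13)  // RAW R0: wait I1 write@9
I3 -> (10, 14, 15, 16)  // WAW R0: wait I1 write@9, RAW R4: wait I2 write@13
I4 -> (11, 17, 18, 19)  // RAW R0: wait I3 write@16
I5 -> (17, 18, 19, 20)  // struct: SHIFT busy until I3 writes@16

cycle = 20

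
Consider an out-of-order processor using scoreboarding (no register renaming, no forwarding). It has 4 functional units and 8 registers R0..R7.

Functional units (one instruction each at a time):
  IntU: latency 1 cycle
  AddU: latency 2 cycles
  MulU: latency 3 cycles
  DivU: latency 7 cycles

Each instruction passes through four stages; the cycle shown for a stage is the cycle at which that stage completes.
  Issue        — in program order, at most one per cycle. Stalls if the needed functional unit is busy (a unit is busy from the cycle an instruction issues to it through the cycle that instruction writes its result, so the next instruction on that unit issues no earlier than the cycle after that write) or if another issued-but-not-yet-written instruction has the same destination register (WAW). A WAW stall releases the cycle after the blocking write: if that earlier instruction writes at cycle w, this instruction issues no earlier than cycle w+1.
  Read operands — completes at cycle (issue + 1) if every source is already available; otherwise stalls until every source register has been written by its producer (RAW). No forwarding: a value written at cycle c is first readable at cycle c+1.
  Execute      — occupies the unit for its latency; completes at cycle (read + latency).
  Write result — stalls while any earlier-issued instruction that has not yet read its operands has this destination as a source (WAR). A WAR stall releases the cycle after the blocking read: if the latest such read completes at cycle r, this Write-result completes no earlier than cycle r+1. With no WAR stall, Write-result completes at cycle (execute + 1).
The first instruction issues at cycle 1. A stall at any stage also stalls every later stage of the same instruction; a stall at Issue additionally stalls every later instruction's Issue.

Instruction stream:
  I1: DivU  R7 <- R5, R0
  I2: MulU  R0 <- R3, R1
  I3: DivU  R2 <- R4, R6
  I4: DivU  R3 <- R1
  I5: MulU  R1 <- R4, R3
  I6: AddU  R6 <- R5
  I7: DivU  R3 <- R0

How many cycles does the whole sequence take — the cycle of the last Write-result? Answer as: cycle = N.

cycle 1: I1 issues→DivU
cycle 2: I1 reads · I2 issues→MulU
cycle 3: I2 reads
cycle 6: I2 exec-done
cycle 7: I2 writes R0
cycle 9: I1 exec-done
cycle 10: I1 writes R7
cycle 11: I3 issues→DivU
cycle 12: I3 reads
cycle 19: I3 exec-done
cycle 20: I3 writes R2
cycle 21: I4 issues→DivU
cycle 22: I4 reads · I5 issues→MulU
cycle 23: I6 issues→AddU
cycle 24: I6 reads
cycle 26: I6 exec-done
cycle 27: I6 writes R6
cycle 29: I4 exec-done
cycle 30: I4 writes R3
cycle 31: I5 reads · I7 issues→DivU
cycle 32: I7 reads
cycle 34: I5 exec-done
cycle 35: I5 writes R1
cycle 39: I7 exec-done
cycle 40: I7 writes R3

cycle = 40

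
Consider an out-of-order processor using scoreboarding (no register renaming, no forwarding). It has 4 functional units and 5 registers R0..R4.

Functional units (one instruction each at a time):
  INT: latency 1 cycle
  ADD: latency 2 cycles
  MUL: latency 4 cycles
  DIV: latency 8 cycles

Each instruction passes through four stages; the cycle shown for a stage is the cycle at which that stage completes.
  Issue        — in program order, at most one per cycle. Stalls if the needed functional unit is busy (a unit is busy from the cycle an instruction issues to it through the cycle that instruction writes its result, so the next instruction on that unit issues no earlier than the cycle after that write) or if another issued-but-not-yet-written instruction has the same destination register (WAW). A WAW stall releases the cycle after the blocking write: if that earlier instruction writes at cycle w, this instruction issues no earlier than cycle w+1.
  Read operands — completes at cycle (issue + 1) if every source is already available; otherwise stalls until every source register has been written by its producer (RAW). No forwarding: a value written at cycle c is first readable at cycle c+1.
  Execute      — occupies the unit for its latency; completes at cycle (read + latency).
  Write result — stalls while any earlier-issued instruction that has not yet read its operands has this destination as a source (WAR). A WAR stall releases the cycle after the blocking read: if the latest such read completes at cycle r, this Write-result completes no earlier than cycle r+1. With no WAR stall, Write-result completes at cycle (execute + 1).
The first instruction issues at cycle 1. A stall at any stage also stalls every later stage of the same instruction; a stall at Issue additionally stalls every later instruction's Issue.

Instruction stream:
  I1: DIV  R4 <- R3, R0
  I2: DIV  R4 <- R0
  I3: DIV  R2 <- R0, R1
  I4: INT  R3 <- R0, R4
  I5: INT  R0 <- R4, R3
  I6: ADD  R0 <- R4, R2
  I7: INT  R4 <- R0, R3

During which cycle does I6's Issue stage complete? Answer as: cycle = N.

t=1  I1 issues→DIV
t=2  I1 reads
t=10  I1 exec-done
t=11  I1 writes R4
t=12  I2 issues→DIV
t=13  I2 reads
t=21  I2 exec-done
t=22  I2 writes R4
t=23  I3 issues→DIV
t=24  I3 reads, I4 issues→INT
t=25  I4 reads
t=26  I4 exec-done
t=27  I4 writes R3
t=28  I5 issues→INT
t=29  I5 reads
t=30  I5 exec-done
t=31  I5 writes R0
t=32  I3 exec-done, I6 issues→ADD
t=33  I3 writes R2, I7 issues→INT
t=34  I6 reads
t=36  I6 exec-done
t=37  I6 writes R0
t=38  I7 reads
t=39  I7 exec-done
t=40  I7 writes R4

cycle = 32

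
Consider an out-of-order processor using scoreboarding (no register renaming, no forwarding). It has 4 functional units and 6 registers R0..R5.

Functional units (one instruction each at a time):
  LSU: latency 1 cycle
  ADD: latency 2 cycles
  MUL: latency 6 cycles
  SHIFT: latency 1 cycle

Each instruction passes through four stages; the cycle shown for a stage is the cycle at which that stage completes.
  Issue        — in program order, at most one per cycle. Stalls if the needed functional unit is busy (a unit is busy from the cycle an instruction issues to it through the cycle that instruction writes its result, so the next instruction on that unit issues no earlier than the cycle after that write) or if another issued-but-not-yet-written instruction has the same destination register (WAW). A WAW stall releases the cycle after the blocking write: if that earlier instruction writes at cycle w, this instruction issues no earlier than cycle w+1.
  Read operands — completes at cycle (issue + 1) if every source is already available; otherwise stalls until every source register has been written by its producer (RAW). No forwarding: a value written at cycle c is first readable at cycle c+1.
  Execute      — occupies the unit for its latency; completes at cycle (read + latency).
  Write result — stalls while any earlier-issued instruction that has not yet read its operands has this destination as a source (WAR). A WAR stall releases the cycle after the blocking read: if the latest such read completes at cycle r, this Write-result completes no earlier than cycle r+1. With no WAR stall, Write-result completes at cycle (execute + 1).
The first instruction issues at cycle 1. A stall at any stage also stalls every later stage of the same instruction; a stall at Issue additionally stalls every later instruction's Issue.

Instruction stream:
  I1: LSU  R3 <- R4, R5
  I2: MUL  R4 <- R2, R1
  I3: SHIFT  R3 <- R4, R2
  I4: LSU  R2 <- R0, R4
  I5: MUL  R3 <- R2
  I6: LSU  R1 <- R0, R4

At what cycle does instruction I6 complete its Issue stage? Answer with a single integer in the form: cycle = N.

cycle = 15

c1: I1 issues→LSU
c2: I1 reads; I2 issues→MUL
c3: I1 exec-done; I2 reads
c4: I1 writes R3
c5: I3 issues→SHIFT
c6: I4 issues→LSU
c9: I2 exec-done
c10: I2 writes R4
c11: I3 reads; I4 reads
c12: I3 exec-done; I4 exec-done
c13: I3 writes R3; I4 writes R2
c14: I5 issues→MUL
c15: I5 reads; I6 issues→LSU
c16: I6 reads
c17: I6 exec-done
c18: I6 writes R1
c21: I5 exec-done
c22: I5 writes R3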